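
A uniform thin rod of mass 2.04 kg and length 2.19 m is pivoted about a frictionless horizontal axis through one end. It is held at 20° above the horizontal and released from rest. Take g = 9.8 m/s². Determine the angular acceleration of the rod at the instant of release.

α ≈ 6.31 rad/s²

About the pivot, I = (1/3)ML² = (1/3)(2.04)(2.19)² = 3.261 kg·m².
The weight acts at the center, a distance L/2 = 1.095 m from the pivot; τ = Mg(L/2) cos 20° = 20.57 N·m.
α = τ/I = 20.57/3.261 = 6.308 rad/s².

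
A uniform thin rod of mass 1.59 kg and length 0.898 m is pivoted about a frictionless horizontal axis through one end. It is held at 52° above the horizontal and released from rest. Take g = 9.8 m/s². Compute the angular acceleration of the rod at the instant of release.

About the pivot, I = (1/3)ML² = (1/3)(1.59)(0.898)² = 0.4274 kg·m².
The weight acts at the center, a distance L/2 = 0.4490 m from the pivot; τ = Mg(L/2) cos 52° = 4.307 N·m.
α = τ/I = 4.307/0.4274 = 10.08 rad/s².
(Equivalently α = (3g/(2L)) cos 52° = 10.08 rad/s².)

α ≈ 10.1 rad/s²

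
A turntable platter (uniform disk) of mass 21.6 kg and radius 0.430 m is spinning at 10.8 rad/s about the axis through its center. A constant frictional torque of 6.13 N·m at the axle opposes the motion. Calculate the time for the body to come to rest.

t ≈ 3.52 s

I = ½MR² = (1/2)(21.6)(0.430)² = 1.997 kg·m².
The net torque has magnitude 6.13 N·m, opposing ω.
|α| = τ/I = 6.130/1.997 = 3.070 rad/s² (deceleration).
0 = ω₀ − |α|t ⇒ t = ω₀/|α| = 10.8/3.070 = 3.518 s.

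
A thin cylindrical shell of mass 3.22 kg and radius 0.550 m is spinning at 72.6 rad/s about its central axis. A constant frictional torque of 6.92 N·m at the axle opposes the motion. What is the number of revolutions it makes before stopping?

I = MR² = (3.22)(0.550)² = 0.9741 kg·m².
The net torque has magnitude 6.92 N·m, opposing ω.
|α| = τ/I = 6.920/0.9741 = 7.104 rad/s² (deceleration).
ω² = ω₀² − 2|α|θ with ω = 0 ⇒ θ = ω₀²/(2|α|) = 371.0 rad = 59.04 rev.

≈ 59.0 revolutions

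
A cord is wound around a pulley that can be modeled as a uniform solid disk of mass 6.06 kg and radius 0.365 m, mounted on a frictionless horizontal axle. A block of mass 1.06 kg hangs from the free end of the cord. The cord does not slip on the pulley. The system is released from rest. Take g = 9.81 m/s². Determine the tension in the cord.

T ≈ 7.70 N

I = ½MR² = (1/2)(6.06)(0.365)² = 0.4037 kg·m².
Block: mg − T = ma. Pulley: TR = Iα. No-slip: a = αR, so T = (I/R²)a = 3.030·a.
Then mg = (m + 3.030)a, so a = (1.06)(9.81)/(1.06 + 3.030) = 2.542 m/s².
T = 3.030·a = 7.704 N.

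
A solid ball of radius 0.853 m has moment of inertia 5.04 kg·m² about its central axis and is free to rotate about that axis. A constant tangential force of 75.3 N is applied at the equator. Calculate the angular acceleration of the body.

α ≈ 12.7 rad/s²

τ = F R = (75.3)(0.853) = 64.23 N·m.
From τ = Iα: α = 64.23/5.040 = 12.74 rad/s².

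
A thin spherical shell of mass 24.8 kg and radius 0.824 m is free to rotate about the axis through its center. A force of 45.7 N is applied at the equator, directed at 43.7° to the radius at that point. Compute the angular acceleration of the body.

I = (2/3)MR² = (2/3)(24.8)(0.824)² = 11.23 kg·m².
Only the tangential component produces torque: τ = F R sinθ = (45.7)(0.824) sin 43.7° = 26.02 N·m.
From τ = Iα: α = 26.02/11.23 = 2.318 rad/s².

α ≈ 2.32 rad/s²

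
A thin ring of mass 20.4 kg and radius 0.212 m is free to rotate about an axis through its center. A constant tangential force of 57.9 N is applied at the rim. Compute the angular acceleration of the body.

α ≈ 13.4 rad/s²

I = MR² = (20.4)(0.212)² = 0.9169 kg·m².
τ = F R = (57.9)(0.212) = 12.27 N·m.
From τ = Iα: α = 12.27/0.9169 = 13.39 rad/s².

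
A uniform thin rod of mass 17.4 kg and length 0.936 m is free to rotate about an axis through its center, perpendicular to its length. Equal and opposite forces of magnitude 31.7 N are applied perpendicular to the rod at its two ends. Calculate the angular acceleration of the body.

I = (1/12)ML² = (1/12)(17.4)(0.936)² = 1.270 kg·m².
The couple gives τ = F·(L/2) + F·(L/2) = F L = (31.7)(0.936) = 29.67 N·m.
Newton's second law for rotation, τ = Iα, gives α = τ/I = 29.67/1.270 = 23.36 rad/s².

α ≈ 23.4 rad/s²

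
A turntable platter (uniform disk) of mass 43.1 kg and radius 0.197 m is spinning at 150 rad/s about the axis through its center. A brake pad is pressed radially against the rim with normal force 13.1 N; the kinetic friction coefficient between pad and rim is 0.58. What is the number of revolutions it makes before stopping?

≈ 1000 revolutions

I = ½MR² = (1/2)(43.1)(0.197)² = 0.8363 kg·m².
Friction force f = μN = (0.58)(13.1) = 7.598 N at the rim; torque magnitude τ = fR = 1.497 N·m, opposing ω.
|α| = τ/I = 1.497/0.8363 = 1.790 rad/s² (deceleration).
ω² = ω₀² − 2|α|θ with ω = 0 ⇒ θ = ω₀²/(2|α|) = 6286 rad = 1000 rev.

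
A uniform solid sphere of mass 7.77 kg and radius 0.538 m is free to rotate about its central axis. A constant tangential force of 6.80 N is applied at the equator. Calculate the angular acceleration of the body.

α ≈ 4.07 rad/s²

I = (2/5)MR² = (2/5)(7.77)(0.538)² = 0.8996 kg·m².
τ = F R = (6.80)(0.538) = 3.658 N·m.
Newton's second law for rotation, τ = Iα, gives α = τ/I = 3.658/0.8996 = 4.067 rad/s².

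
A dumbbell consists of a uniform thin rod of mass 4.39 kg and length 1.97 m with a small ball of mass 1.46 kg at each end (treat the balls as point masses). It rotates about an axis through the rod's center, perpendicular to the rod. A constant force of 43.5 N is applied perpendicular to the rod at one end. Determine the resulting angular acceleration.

α ≈ 10.1 rad/s²

I_rod = (1/12)ML² = (1/12)(4.39)(1.97)² = 1.420 kg·m².
I_balls = 2·m·(L/2)² = 2(1.46)(0.9850)² = 2.833 kg·m².
Total I = 4.253 kg·m².
τ = F·(L/2) = (43.5)(0.985) = 42.85 N·m.
α = τ/I = 42.85/4.253 = 10.08 rad/s².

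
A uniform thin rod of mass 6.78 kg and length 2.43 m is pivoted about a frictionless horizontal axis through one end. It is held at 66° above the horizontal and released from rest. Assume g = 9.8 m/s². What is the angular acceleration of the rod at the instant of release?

About the pivot, I = (1/3)ML² = (1/3)(6.78)(2.43)² = 13.35 kg·m².
The weight acts at the center, a distance L/2 = 1.215 m from the pivot; τ = Mg(L/2) cos 66° = 32.84 N·m.
α = τ/I = 32.84/13.35 = 2.461 rad/s².

α ≈ 2.46 rad/s²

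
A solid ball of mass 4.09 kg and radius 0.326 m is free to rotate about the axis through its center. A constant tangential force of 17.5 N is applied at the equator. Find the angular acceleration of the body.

I = (2/5)MR² = (2/5)(4.09)(0.326)² = 0.1739 kg·m².
τ = F R = (17.5)(0.326) = 5.705 N·m.
Newton's second law for rotation, τ = Iα, gives α = τ/I = 5.705/0.1739 = 32.81 rad/s².

α ≈ 32.8 rad/s²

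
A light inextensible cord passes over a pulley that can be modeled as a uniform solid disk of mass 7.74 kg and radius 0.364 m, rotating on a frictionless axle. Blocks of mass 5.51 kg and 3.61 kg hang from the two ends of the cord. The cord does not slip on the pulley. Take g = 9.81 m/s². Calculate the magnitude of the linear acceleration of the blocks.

I = ½MR² = (1/2)(7.74)(0.364)² = 0.5128 kg·m².
Heavier block: m₁g − T₁ = m₁a. Lighter block: T₂ − m₂g = m₂a.
Pulley: (T₁ − T₂)R = Iα = I(a/R), so T₁ − T₂ = (I/R²)a = (1/2)M_p a = 3.870·a.
Adding the three: (m₁ − m₂)g = (m₁ + m₂ + 3.870)a, so a = (5.51 − 3.61)(9.81)/(5.51 + 3.61 + 3.870) = 1.435 m/s².

a ≈ 1.43 m/s²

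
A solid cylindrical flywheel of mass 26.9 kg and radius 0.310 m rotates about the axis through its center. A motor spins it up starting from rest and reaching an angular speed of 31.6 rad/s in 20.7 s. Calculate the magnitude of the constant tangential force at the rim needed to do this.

I = ½MR² = (1/2)(26.9)(0.310)² = 1.293 kg·m².
α = Δω/Δt = (31.6 − 0)/20.7 = 1.527 rad/s².
The required torque is τ = Iα = (1.293)(1.527) = 1.973 N·m.
A tangential force at the rim gives τ = FR, so F = τ/R = 1.973/0.310 = 6.365 N.

F ≈ 6.37 N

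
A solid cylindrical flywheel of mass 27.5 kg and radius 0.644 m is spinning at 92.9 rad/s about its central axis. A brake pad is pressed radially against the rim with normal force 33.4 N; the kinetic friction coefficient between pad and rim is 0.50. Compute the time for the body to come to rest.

I = ½MR² = (1/2)(27.5)(0.644)² = 5.703 kg·m².
Friction force f = μN = (0.50)(33.4) = 16.70 N at the rim; torque magnitude τ = fR = 10.75 N·m, opposing ω.
|α| = τ/I = 10.75/5.703 = 1.886 rad/s² (deceleration).
0 = ω₀ − |α|t ⇒ t = ω₀/|α| = 92.9/1.886 = 49.26 s.

t ≈ 49.3 s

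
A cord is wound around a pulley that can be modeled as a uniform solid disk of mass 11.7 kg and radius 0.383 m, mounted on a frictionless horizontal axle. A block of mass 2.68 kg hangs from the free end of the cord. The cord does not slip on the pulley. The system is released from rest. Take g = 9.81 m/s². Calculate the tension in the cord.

T ≈ 18.0 N

I = ½MR² = (1/2)(11.7)(0.383)² = 0.8581 kg·m².
Block: mg − T = ma. Pulley: TR = Iα. No-slip: a = αR, so T = (I/R²)a = 5.850·a.
Then mg = (m + 5.850)a, so a = (2.68)(9.81)/(2.68 + 5.850) = 3.082 m/s².
T = 5.850·a = 18.03 N.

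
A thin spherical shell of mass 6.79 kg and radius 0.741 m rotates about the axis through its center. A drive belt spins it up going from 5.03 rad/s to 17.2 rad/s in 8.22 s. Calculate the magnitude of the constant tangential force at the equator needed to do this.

I = (2/3)MR² = (2/3)(6.79)(0.741)² = 2.486 kg·m².
α = Δω/Δt = (17.2 − 5.03)/8.22 = 1.481 rad/s².
The required torque is τ = Iα = (2.486)(1.481) = 3.680 N·m.
A tangential force at the equator gives τ = FR, so F = τ/R = 3.680/0.741 = 4.966 N.

F ≈ 4.97 N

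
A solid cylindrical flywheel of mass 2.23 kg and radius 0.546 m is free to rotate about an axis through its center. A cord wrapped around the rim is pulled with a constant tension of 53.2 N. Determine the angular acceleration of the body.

I = ½MR² = (1/2)(2.23)(0.546)² = 0.3324 kg·m².
τ = F R = (53.2)(0.546) = 29.05 N·m.
From τ = Iα: α = 29.05/0.3324 = 87.39 rad/s².

α ≈ 87.4 rad/s²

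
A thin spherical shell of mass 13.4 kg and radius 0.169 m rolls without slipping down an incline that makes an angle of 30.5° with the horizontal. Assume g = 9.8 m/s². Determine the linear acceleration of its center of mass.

a ≈ 2.98 m/s²

Translation along the incline: Mg sinθ − f = Ma.
Rotation about the center: fR = Iα with I = (2/3)MR². No-slip gives a = αR, so f = (I/R²)a = (2/3)M a.
Substituting: Mg sinθ = (1 + 0.6667)Ma, so a = g sinθ/(1 + 0.6667) = (9.8) sin 30.5° / 1.667 = 2.984 m/s².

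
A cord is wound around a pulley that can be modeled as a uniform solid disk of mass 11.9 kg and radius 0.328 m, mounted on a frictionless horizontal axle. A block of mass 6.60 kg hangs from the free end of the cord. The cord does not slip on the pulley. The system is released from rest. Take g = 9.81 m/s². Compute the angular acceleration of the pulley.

α ≈ 15.7 rad/s²

I = ½MR² = (1/2)(11.9)(0.328)² = 0.6401 kg·m².
Block: mg − T = ma. Pulley: TR = Iα. No-slip: a = αR, so T = (I/R²)a = 5.950·a.
Then mg = (m + 5.950)a, so a = (6.60)(9.81)/(6.60 + 5.950) = 5.159 m/s².
α = a/R = 5.159/0.328 = 15.73 rad/s².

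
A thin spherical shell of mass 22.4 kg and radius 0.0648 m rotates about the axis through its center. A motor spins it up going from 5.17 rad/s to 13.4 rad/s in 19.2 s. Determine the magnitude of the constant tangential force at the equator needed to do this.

I = (2/3)MR² = (2/3)(22.4)(0.0648)² = 0.06271 kg·m².
α = Δω/Δt = (13.4 − 5.17)/19.2 = 0.4286 rad/s².
The required torque is τ = Iα = (0.06271)(0.4286) = 0.02688 N·m.
A tangential force at the equator gives τ = FR, so F = τ/R = 0.02688/0.0648 = 0.4148 N.

F ≈ 0.415 N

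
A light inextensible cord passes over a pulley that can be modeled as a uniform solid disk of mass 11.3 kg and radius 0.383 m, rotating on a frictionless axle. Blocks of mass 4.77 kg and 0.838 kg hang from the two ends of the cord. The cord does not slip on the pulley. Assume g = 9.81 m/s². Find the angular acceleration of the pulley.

α ≈ 8.95 rad/s²

I = ½MR² = (1/2)(11.3)(0.383)² = 0.8288 kg·m².
Heavier block: m₁g − T₁ = m₁a. Lighter block: T₂ − m₂g = m₂a.
Pulley: (T₁ − T₂)R = Iα = I(a/R), so T₁ − T₂ = (I/R²)a = (1/2)M_p a = 5.650·a.
Adding the three: (m₁ − m₂)g = (m₁ + m₂ + 5.650)a, so a = (4.77 − 0.838)(9.81)/(4.77 + 0.838 + 5.650) = 3.426 m/s².
α = a/R = 3.426/0.383 = 8.946 rad/s².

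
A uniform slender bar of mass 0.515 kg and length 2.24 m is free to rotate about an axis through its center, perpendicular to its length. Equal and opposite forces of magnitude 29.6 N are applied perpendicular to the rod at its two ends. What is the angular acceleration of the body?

α ≈ 308 rad/s²

I = (1/12)ML² = (1/12)(0.515)(2.24)² = 0.2153 kg·m².
The couple gives τ = F·(L/2) + F·(L/2) = F L = (29.6)(2.24) = 66.30 N·m.
From τ = Iα: α = 66.30/0.2153 = 307.9 rad/s².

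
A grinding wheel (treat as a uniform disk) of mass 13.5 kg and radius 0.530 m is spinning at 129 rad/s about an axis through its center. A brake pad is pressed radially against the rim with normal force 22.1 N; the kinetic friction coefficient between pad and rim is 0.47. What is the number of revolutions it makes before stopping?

I = ½MR² = (1/2)(13.5)(0.530)² = 1.896 kg·m².
Friction force f = μN = (0.47)(22.1) = 10.39 N at the rim; torque magnitude τ = fR = 5.505 N·m, opposing ω.
|α| = τ/I = 5.505/1.896 = 2.903 rad/s² (deceleration).
ω² = ω₀² − 2|α|θ with ω = 0 ⇒ θ = ω₀²/(2|α|) = 2866 rad = 456.1 rev.

≈ 456 revolutions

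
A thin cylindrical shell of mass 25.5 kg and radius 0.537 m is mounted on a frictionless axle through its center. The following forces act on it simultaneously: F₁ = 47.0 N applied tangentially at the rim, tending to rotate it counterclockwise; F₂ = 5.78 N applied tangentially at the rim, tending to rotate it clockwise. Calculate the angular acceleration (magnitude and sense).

α ≈ 3.01 rad/s², counterclockwise

I = MR² = (25.5)(0.537)² = 7.353 kg·m².
Taking counterclockwise as positive: τ₁ = +(47.0)(0.537) = +25.24 N·m; τ₂ = −(5.78)(0.537) = −3.104 N·m.
Net torque τ = 22.14 N·m.
α = τ/I = 22.14/7.353 = 3.010 rad/s².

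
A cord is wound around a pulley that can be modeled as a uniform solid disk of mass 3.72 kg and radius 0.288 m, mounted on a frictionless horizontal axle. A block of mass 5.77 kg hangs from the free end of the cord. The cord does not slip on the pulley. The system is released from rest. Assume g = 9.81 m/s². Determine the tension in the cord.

I = ½MR² = (1/2)(3.72)(0.288)² = 0.1543 kg·m².
Block: mg − T = ma. Pulley: TR = Iα. No-slip: a = αR, so T = (I/R²)a = 1.860·a.
Then mg = (m + 1.860)a, so a = (5.77)(9.81)/(5.77 + 1.860) = 7.419 m/s².
T = 1.860·a = 13.80 N.

T ≈ 13.8 N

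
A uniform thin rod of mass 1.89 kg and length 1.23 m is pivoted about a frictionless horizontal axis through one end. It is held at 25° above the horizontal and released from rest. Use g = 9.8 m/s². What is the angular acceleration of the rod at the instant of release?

About the pivot, I = (1/3)ML² = (1/3)(1.89)(1.23)² = 0.9531 kg·m².
The weight acts at the center, a distance L/2 = 0.6150 m from the pivot; τ = Mg(L/2) cos 25° = 10.32 N·m.
α = τ/I = 10.32/0.9531 = 10.83 rad/s².

α ≈ 10.8 rad/s²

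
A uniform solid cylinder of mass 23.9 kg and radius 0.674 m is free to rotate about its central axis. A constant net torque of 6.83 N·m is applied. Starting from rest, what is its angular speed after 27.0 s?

ω ≈ 34.0 rad/s

I = ½MR² = (1/2)(23.9)(0.674)² = 5.429 kg·m².
α = τ/I = 6.83/5.429 = 1.258 rad/s².
ω = ω₀ + αt = 0 + (1.258)(27.0) = 33.97 rad/s.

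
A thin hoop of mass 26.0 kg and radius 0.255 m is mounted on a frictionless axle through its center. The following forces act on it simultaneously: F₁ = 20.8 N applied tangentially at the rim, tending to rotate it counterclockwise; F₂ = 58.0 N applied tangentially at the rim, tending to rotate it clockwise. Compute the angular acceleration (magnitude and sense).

α ≈ 5.61 rad/s², clockwise

I = MR² = (26.0)(0.255)² = 1.691 kg·m².
Taking counterclockwise as positive: τ₁ = +(20.8)(0.255) = +5.304 N·m; τ₂ = −(58.0)(0.255) = −14.79 N·m.
Net torque τ = -9.486 N·m.
α = τ/I = -9.486/1.691 = -5.611 rad/s².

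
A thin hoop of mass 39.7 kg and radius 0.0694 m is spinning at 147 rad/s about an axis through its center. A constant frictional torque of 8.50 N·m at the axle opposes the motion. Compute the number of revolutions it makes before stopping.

I = MR² = (39.7)(0.0694)² = 0.1912 kg·m².
The net torque has magnitude 8.50 N·m, opposing ω.
|α| = τ/I = 8.500/0.1912 = 44.45 rad/s² (deceleration).
ω² = ω₀² − 2|α|θ with ω = 0 ⇒ θ = ω₀²/(2|α|) = 243.0 rad = 38.68 rev.

≈ 38.7 revolutions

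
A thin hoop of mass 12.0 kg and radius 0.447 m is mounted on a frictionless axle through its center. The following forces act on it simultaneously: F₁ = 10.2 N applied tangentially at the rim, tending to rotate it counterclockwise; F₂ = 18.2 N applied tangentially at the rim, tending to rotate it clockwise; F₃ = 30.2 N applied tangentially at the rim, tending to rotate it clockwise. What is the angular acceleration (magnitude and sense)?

I = MR² = (12.0)(0.447)² = 2.398 kg·m².
Taking counterclockwise as positive: τ₁ = +(10.2)(0.447) = +4.559 N·m; τ₂ = −(18.2)(0.447) = −8.135 N·m; τ₃ = −(30.2)(0.447) = −13.50 N·m.
Net torque τ = -17.08 N·m.
α = τ/I = -17.08/2.398 = -7.122 rad/s².

α ≈ 7.12 rad/s², clockwise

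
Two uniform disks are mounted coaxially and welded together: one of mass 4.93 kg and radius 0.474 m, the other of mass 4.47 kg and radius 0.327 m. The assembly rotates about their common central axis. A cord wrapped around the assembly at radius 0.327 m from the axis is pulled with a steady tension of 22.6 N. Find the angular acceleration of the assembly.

I = ½M₁R₁² + ½M₂R₂² = ½(4.93)(0.474)² + ½(4.47)(0.327)² = 0.7928 kg·m².
τ = F r = (22.6)(0.327) = 7.390 N·m.
α = τ/I = 7.390/0.7928 = 9.321 rad/s².

α ≈ 9.32 rad/s²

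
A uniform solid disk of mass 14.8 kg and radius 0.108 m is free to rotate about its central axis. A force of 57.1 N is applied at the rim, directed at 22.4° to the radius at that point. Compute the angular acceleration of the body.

α ≈ 27.2 rad/s²

I = ½MR² = (1/2)(14.8)(0.108)² = 0.08631 kg·m².
Only the tangential component produces torque: τ = F R sinθ = (57.1)(0.108) sin 22.4° = 2.350 N·m.
From τ = Iα: α = 2.350/0.08631 = 27.23 rad/s².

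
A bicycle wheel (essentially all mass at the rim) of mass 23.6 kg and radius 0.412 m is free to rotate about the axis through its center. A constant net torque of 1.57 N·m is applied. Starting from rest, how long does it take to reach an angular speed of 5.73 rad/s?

I = MR² = (23.6)(0.412)² = 4.006 kg·m².
α = τ/I = 1.57/4.006 = 0.3919 rad/s².
ω = αt ⇒ t = ω/α = 5.73/0.3919 = 14.62 s.

t ≈ 14.6 s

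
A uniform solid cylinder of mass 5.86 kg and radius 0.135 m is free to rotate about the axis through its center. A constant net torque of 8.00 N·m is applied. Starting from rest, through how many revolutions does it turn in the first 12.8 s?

≈ 1950 revolutions

I = ½MR² = (1/2)(5.86)(0.135)² = 0.05340 kg·m².
α = τ/I = 8.00/0.05340 = 149.8 rad/s².
θ = ½αt² = ½(149.8)(12.8)² = 12270 rad.
Revolutions = θ/(2π) = 1953.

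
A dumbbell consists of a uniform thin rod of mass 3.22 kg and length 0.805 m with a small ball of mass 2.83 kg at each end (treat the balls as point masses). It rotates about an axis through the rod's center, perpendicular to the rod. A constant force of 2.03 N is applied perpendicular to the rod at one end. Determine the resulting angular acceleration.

α ≈ 0.749 rad/s²

I_rod = (1/12)ML² = (1/12)(3.22)(0.805)² = 0.1739 kg·m².
I_balls = 2·m·(L/2)² = 2(2.83)(0.4025)² = 0.9170 kg·m².
Total I = 1.091 kg·m².
τ = F·(L/2) = (2.03)(0.403) = 0.8171 N·m.
α = τ/I = 0.8171/1.091 = 0.7490 rad/s².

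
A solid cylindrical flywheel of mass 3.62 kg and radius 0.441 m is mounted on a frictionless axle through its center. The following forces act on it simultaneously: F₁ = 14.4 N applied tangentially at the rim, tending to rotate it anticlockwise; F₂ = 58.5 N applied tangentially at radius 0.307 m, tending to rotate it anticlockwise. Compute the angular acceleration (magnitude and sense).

I = ½MR² = (1/2)(3.62)(0.441)² = 0.3520 kg·m².
Taking anticlockwise as positive: τ₁ = +(14.4)(0.441) = +6.350 N·m; τ₂ = +(58.5)(0.307) = +17.96 N·m.
Net torque τ = 24.31 N·m.
α = τ/I = 24.31/0.3520 = 69.06 rad/s².

α ≈ 69.1 rad/s², anticlockwise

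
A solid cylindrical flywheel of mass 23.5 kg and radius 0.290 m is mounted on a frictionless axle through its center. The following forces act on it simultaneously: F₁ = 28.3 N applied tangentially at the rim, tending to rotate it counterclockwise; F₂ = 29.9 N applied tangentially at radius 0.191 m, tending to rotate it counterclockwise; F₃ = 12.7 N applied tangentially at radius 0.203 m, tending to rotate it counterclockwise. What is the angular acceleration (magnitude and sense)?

α ≈ 16.7 rad/s², counterclockwise

I = ½MR² = (1/2)(23.5)(0.290)² = 0.9882 kg·m².
Taking counterclockwise as positive: τ₁ = +(28.3)(0.290) = +8.207 N·m; τ₂ = +(29.9)(0.191) = +5.711 N·m; τ₃ = +(12.7)(0.203) = +2.578 N·m.
Net torque τ = 16.50 N·m.
α = τ/I = 16.50/0.9882 = 16.69 rad/s².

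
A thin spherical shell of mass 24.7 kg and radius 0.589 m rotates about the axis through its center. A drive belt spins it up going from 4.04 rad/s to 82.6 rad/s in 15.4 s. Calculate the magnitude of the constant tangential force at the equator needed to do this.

I = (2/3)MR² = (2/3)(24.7)(0.589)² = 5.713 kg·m².
α = Δω/Δt = (82.6 − 4.04)/15.4 = 5.101 rad/s².
The required torque is τ = Iα = (5.713)(5.101) = 29.14 N·m.
A tangential force at the equator gives τ = FR, so F = τ/R = 29.14/0.589 = 49.48 N.

F ≈ 49.5 N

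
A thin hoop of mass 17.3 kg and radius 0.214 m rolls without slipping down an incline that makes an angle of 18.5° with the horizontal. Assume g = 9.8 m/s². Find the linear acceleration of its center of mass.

a ≈ 1.55 m/s²

Translation along the incline: Mg sinθ − f = Ma.
Rotation about the center: fR = Iα with I = MR². No-slip gives a = αR, so f = (I/R²)a = M a.
Substituting: Mg sinθ = (1 + 1.000)Ma, so a = g sinθ/(1 + 1.000) = (9.8) sin 18.5° / 2.000 = 1.555 m/s².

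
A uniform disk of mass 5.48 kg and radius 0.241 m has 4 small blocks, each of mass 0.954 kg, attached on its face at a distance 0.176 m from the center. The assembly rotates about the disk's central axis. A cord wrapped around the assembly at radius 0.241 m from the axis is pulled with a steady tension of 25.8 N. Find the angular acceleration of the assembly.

α ≈ 22.4 rad/s²

I_disk = ½MR² = ½(5.48)(0.241)² = 0.1591 kg·m².
I_blocks = 4·m·r² = 4(0.954)(0.176)² = 0.1182 kg·m².
Total I = 0.2773 kg·m².
τ = F r = (25.8)(0.241) = 6.218 N·m.
α = τ/I = 6.218/0.2773 = 22.42 rad/s².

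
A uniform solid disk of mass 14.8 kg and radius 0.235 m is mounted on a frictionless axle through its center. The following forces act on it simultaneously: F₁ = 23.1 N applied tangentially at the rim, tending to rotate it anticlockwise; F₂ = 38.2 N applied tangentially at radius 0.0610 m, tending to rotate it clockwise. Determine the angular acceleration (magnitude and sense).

α ≈ 7.58 rad/s², anticlockwise

I = ½MR² = (1/2)(14.8)(0.235)² = 0.4087 kg·m².
Taking anticlockwise as positive: τ₁ = +(23.1)(0.235) = +5.428 N·m; τ₂ = −(38.2)(0.0610) = −2.330 N·m.
Net torque τ = 3.098 N·m.
α = τ/I = 3.098/0.4087 = 7.582 rad/s².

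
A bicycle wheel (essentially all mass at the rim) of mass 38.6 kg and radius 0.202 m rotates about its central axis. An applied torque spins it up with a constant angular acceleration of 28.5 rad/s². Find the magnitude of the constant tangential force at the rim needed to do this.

I = MR² = (38.6)(0.202)² = 1.575 kg·m².
The required torque is τ = Iα = (1.575)(28.50) = 44.89 N·m.
A tangential force at the rim gives τ = FR, so F = τ/R = 44.89/0.202 = 222.2 N.

F ≈ 222 N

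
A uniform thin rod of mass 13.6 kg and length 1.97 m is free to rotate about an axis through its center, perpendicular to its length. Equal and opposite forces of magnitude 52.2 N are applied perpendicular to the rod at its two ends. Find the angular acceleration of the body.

I = (1/12)ML² = (1/12)(13.6)(1.97)² = 4.398 kg·m².
The couple gives τ = F·(L/2) + F·(L/2) = F L = (52.2)(1.97) = 102.8 N·m.
Newton's second law for rotation, τ = Iα, gives α = τ/I = 102.8/4.398 = 23.38 rad/s².

α ≈ 23.4 rad/s²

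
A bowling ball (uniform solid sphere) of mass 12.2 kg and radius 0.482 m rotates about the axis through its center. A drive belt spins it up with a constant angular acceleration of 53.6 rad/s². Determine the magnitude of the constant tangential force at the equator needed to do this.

F ≈ 126 N

I = (2/5)MR² = (2/5)(12.2)(0.482)² = 1.134 kg·m².
The required torque is τ = Iα = (1.134)(53.60) = 60.77 N·m.
A tangential force at the equator gives τ = FR, so F = τ/R = 60.77/0.482 = 126.1 N.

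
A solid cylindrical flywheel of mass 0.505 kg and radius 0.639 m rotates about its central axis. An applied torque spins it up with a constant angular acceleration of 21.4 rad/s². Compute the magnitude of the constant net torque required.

τ ≈ 2.21 N·m

I = ½MR² = (1/2)(0.505)(0.639)² = 0.1031 kg·m².
τ = Iα = (0.1031)(21.40) = 2.206 N·m.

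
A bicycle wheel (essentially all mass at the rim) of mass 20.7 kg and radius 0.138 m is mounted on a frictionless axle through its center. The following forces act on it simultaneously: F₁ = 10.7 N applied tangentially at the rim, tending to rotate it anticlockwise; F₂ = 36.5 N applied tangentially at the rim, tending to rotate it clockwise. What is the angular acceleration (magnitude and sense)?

I = MR² = (20.7)(0.138)² = 0.3942 kg·m².
Taking anticlockwise as positive: τ₁ = +(10.7)(0.138) = +1.477 N·m; τ₂ = −(36.5)(0.138) = −5.037 N·m.
Net torque τ = -3.560 N·m.
α = τ/I = -3.560/0.3942 = -9.032 rad/s².

α ≈ 9.03 rad/s², clockwise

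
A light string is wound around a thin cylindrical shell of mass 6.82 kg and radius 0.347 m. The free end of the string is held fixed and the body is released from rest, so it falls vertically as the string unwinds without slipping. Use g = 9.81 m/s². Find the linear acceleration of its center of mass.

Translation: Mg − T = Ma. Rotation about the center: TR = Iα with I = MR².
With a = αR: T = (I/R²)a = M a, so Mg = (1 + 1.000)Ma.
a = g/(1 + 1.000) = 9.81/2.000 = 4.905 m/s².

a ≈ 4.91 m/s²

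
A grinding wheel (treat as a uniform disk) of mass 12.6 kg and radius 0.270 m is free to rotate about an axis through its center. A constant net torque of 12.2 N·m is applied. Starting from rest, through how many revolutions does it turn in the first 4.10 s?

≈ 35.5 revolutions

I = ½MR² = (1/2)(12.6)(0.270)² = 0.4593 kg·m².
α = τ/I = 12.2/0.4593 = 26.56 rad/s².
θ = ½αt² = ½(26.56)(4.10)² = 223.3 rad.
Revolutions = θ/(2π) = 35.53.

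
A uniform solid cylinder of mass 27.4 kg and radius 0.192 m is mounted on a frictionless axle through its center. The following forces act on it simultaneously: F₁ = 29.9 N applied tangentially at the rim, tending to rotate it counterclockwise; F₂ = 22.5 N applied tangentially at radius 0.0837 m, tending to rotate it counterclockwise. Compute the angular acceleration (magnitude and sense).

α ≈ 15.1 rad/s², counterclockwise

I = ½MR² = (1/2)(27.4)(0.192)² = 0.5050 kg·m².
Taking counterclockwise as positive: τ₁ = +(29.9)(0.192) = +5.741 N·m; τ₂ = +(22.5)(0.0837) = +1.883 N·m.
Net torque τ = 7.624 N·m.
α = τ/I = 7.624/0.5050 = 15.10 rad/s².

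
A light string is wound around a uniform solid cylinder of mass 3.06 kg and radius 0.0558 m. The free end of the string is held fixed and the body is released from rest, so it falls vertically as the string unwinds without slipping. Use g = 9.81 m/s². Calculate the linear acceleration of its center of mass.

a ≈ 6.54 m/s²

Translation: Mg − T = Ma. Rotation about the center: TR = Iα with I = ½MR².
With a = αR: T = (I/R²)a = (1/2)M a, so Mg = (1 + 0.5000)Ma.
a = g/(1 + 0.5000) = 9.81/1.500 = 6.540 m/s².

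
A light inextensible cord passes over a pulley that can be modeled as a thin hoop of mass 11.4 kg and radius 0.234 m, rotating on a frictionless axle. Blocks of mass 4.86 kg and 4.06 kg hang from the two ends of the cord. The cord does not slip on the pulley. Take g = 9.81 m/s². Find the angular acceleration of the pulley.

α ≈ 1.65 rad/s²

I = MR² = (11.4)(0.234)² = 0.6242 kg·m².
Heavier block: m₁g − T₁ = m₁a. Lighter block: T₂ − m₂g = m₂a.
Pulley: (T₁ − T₂)R = Iα = I(a/R), so T₁ − T₂ = (I/R²)a = 1·M_p a = 11.40·a.
Adding the three: (m₁ − m₂)g = (m₁ + m₂ + 11.40)a, so a = (4.86 − 4.06)(9.81)/(4.86 + 4.06 + 11.40) = 0.3862 m/s².
α = a/R = 0.3862/0.234 = 1.651 rad/s².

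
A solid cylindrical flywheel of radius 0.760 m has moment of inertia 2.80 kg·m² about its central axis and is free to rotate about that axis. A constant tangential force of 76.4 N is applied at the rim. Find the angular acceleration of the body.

α ≈ 20.7 rad/s²

τ = F R = (76.4)(0.760) = 58.06 N·m.
From τ = Iα: α = 58.06/2.800 = 20.74 rad/s².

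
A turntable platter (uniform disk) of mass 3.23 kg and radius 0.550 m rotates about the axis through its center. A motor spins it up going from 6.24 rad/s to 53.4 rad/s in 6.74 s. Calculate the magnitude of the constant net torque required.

I = ½MR² = (1/2)(3.23)(0.550)² = 0.4885 kg·m².
α = Δω/Δt = (53.4 − 6.24)/6.74 = 6.997 rad/s².
τ = Iα = (0.4885)(6.997) = 3.418 N·m.

τ ≈ 3.42 N·m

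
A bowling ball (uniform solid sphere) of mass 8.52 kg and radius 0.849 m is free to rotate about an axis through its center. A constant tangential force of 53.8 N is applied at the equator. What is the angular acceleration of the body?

I = (2/5)MR² = (2/5)(8.52)(0.849)² = 2.456 kg·m².
τ = F R = (53.8)(0.849) = 45.68 N·m.
From τ = Iα: α = 45.68/2.456 = 18.59 rad/s².

α ≈ 18.6 rad/s²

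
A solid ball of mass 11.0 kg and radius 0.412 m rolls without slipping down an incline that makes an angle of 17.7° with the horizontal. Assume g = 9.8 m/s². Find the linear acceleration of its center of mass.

a ≈ 2.13 m/s²

Translation along the incline: Mg sinθ − f = Ma.
Rotation about the center: fR = Iα with I = (2/5)MR². No-slip gives a = αR, so f = (I/R²)a = (2/5)M a.
Substituting: Mg sinθ = (1 + 0.4000)Ma, so a = g sinθ/(1 + 0.4000) = (9.8) sin 17.7° / 1.400 = 2.128 m/s².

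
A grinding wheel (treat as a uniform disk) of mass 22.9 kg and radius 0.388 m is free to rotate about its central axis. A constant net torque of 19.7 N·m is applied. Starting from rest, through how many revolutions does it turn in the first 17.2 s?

I = ½MR² = (1/2)(22.9)(0.388)² = 1.724 kg·m².
α = τ/I = 19.7/1.724 = 11.43 rad/s².
θ = ½αt² = ½(11.43)(17.2)² = 1691 rad.
Revolutions = θ/(2π) = 269.1.

≈ 269 revolutions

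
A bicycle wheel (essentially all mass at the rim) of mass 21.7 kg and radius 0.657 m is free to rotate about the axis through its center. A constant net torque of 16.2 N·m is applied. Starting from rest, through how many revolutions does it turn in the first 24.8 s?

≈ 84.6 revolutions

I = MR² = (21.7)(0.657)² = 9.367 kg·m².
α = τ/I = 16.2/9.367 = 1.730 rad/s².
θ = ½αt² = ½(1.730)(24.8)² = 531.9 rad.
Revolutions = θ/(2π) = 84.65.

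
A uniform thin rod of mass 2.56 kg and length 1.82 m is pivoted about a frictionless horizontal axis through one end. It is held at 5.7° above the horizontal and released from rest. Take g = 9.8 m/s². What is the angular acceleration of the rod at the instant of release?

α ≈ 8.04 rad/s²

About the pivot, I = (1/3)ML² = (1/3)(2.56)(1.82)² = 2.827 kg·m².
The weight acts at the center, a distance L/2 = 0.9100 m from the pivot; τ = Mg(L/2) cos 5.7° = 22.72 N·m.
α = τ/I = 22.72/2.827 = 8.037 rad/s².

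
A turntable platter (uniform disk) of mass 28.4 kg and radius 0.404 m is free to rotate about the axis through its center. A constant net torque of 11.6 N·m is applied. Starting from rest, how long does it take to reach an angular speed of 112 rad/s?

t ≈ 22.4 s

I = ½MR² = (1/2)(28.4)(0.404)² = 2.318 kg·m².
α = τ/I = 11.6/2.318 = 5.005 rad/s².
ω = αt ⇒ t = ω/α = 112/5.005 = 22.38 s.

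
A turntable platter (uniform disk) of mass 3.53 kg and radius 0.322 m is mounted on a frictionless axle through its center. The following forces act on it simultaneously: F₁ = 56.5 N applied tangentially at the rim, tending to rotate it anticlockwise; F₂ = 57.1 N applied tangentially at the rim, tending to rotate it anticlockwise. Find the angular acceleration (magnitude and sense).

I = ½MR² = (1/2)(3.53)(0.322)² = 0.1830 kg·m².
Taking anticlockwise as positive: τ₁ = +(56.5)(0.322) = +18.19 N·m; τ₂ = +(57.1)(0.322) = +18.39 N·m.
Net torque τ = 36.58 N·m.
α = τ/I = 36.58/0.1830 = 199.9 rad/s².

α ≈ 200 rad/s², anticlockwise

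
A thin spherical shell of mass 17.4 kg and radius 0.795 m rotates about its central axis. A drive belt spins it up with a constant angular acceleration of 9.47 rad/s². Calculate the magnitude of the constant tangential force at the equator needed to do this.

F ≈ 87.3 N

I = (2/3)MR² = (2/3)(17.4)(0.795)² = 7.331 kg·m².
The required torque is τ = Iα = (7.331)(9.470) = 69.43 N·m.
A tangential force at the equator gives τ = FR, so F = τ/R = 69.43/0.795 = 87.33 N.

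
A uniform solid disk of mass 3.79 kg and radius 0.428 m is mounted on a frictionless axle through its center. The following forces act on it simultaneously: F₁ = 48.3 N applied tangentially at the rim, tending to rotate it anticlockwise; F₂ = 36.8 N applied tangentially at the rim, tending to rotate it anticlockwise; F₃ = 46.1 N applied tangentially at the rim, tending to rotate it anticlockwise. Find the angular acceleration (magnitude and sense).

I = ½MR² = (1/2)(3.79)(0.428)² = 0.3471 kg·m².
Taking anticlockwise as positive: τ₁ = +(48.3)(0.428) = +20.67 N·m; τ₂ = +(36.8)(0.428) = +15.75 N·m; τ₃ = +(46.1)(0.428) = +19.73 N·m.
Net torque τ = 56.15 N·m.
α = τ/I = 56.15/0.3471 = 161.8 rad/s².

α ≈ 162 rad/s², anticlockwise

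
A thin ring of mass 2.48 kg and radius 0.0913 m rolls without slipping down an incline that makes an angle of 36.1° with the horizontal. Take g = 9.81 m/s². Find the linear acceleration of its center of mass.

Translation along the incline: Mg sinθ − f = Ma.
Rotation about the center: fR = Iα with I = MR². No-slip gives a = αR, so f = (I/R²)a = M a.
Substituting: Mg sinθ = (1 + 1.000)Ma, so a = g sinθ/(1 + 1.000) = (9.81) sin 36.1° / 2.000 = 2.890 m/s².

a ≈ 2.89 m/s²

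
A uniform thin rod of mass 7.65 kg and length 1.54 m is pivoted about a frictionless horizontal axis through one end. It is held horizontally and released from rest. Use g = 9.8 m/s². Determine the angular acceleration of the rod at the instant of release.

α ≈ 9.55 rad/s²

About the pivot, I = (1/3)ML² = (1/3)(7.65)(1.54)² = 6.048 kg·m².
The weight acts at the center, a distance L/2 = 0.7700 m from the pivot; τ = Mg(L/2) = 57.73 N·m.
α = τ/I = 57.73/6.048 = 9.545 rad/s².
(Equivalently α = (3g/(2L)) = 9.545 rad/s².)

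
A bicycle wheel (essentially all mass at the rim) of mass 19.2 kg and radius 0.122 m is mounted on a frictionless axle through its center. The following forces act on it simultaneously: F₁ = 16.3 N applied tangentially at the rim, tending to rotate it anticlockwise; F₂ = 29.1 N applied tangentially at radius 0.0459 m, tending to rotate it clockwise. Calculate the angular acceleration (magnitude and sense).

α ≈ 2.28 rad/s², anticlockwise

I = MR² = (19.2)(0.122)² = 0.2858 kg·m².
Taking anticlockwise as positive: τ₁ = +(16.3)(0.122) = +1.989 N·m; τ₂ = −(29.1)(0.0459) = −1.336 N·m.
Net torque τ = 0.6529 N·m.
α = τ/I = 0.6529/0.2858 = 2.285 rad/s².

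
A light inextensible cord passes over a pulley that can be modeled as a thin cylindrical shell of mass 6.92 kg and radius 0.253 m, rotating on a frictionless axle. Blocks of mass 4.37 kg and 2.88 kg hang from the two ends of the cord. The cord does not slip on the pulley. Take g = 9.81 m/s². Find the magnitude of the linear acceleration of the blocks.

I = MR² = (6.92)(0.253)² = 0.4429 kg·m².
Heavier block: m₁g − T₁ = m₁a. Lighter block: T₂ − m₂g = m₂a.
Pulley: (T₁ − T₂)R = Iα = I(a/R), so T₁ − T₂ = (I/R²)a = 1·M_p a = 6.920·a.
Adding the three: (m₁ − m₂)g = (m₁ + m₂ + 6.920)a, so a = (4.37 − 2.88)(9.81)/(4.37 + 2.88 + 6.920) = 1.032 m/s².

a ≈ 1.03 m/s²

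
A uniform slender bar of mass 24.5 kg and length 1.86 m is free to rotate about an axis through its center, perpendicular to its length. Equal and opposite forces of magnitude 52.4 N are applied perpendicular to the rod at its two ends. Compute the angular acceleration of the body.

α ≈ 13.8 rad/s²

I = (1/12)ML² = (1/12)(24.5)(1.86)² = 7.063 kg·m².
The couple gives τ = F·(L/2) + F·(L/2) = F L = (52.4)(1.86) = 97.46 N·m.
Newton's second law for rotation, τ = Iα, gives α = τ/I = 97.46/7.063 = 13.80 rad/s².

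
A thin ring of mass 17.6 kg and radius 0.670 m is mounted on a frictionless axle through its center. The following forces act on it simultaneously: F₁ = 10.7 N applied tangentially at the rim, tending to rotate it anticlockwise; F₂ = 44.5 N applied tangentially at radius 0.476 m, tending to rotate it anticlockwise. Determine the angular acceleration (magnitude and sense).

I = MR² = (17.6)(0.670)² = 7.901 kg·m².
Taking anticlockwise as positive: τ₁ = +(10.7)(0.670) = +7.169 N·m; τ₂ = +(44.5)(0.476) = +21.18 N·m.
Net torque τ = 28.35 N·m.
α = τ/I = 28.35/7.901 = 3.588 rad/s².

α ≈ 3.59 rad/s², anticlockwise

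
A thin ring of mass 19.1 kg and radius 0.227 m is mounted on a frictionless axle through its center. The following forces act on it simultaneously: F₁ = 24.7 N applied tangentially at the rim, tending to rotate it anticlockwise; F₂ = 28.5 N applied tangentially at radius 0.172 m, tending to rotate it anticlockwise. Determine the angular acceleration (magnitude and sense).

α ≈ 10.7 rad/s², anticlockwise

I = MR² = (19.1)(0.227)² = 0.9842 kg·m².
Taking anticlockwise as positive: τ₁ = +(24.7)(0.227) = +5.607 N·m; τ₂ = +(28.5)(0.172) = +4.902 N·m.
Net torque τ = 10.51 N·m.
α = τ/I = 10.51/0.9842 = 10.68 rad/s².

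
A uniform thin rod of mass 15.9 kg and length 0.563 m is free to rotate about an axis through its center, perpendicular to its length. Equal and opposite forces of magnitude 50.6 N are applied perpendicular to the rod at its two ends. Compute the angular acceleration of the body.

I = (1/12)ML² = (1/12)(15.9)(0.563)² = 0.4200 kg·m².
The couple gives τ = F·(L/2) + F·(L/2) = F L = (50.6)(0.563) = 28.49 N·m.
Newton's second law for rotation, τ = Iα, gives α = τ/I = 28.49/0.4200 = 67.83 rad/s².

α ≈ 67.8 rad/s²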